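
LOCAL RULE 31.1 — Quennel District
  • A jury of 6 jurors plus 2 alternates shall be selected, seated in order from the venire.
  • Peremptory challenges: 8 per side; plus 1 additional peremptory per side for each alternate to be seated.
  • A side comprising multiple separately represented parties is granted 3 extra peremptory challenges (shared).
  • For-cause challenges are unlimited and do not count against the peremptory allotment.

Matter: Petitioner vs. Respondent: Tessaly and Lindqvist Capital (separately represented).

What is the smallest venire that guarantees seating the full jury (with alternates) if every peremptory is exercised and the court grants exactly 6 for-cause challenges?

Seats to fill: 6 + 2 alternates = 8.
Peremptories — Petitioner: 8 + 1×2 = 10; Respondent: 8 + 1×2 + 3 = 13; total 23.
For-cause removals: 6.
Minimum venire: 8 + 23 + 6 = 37.

37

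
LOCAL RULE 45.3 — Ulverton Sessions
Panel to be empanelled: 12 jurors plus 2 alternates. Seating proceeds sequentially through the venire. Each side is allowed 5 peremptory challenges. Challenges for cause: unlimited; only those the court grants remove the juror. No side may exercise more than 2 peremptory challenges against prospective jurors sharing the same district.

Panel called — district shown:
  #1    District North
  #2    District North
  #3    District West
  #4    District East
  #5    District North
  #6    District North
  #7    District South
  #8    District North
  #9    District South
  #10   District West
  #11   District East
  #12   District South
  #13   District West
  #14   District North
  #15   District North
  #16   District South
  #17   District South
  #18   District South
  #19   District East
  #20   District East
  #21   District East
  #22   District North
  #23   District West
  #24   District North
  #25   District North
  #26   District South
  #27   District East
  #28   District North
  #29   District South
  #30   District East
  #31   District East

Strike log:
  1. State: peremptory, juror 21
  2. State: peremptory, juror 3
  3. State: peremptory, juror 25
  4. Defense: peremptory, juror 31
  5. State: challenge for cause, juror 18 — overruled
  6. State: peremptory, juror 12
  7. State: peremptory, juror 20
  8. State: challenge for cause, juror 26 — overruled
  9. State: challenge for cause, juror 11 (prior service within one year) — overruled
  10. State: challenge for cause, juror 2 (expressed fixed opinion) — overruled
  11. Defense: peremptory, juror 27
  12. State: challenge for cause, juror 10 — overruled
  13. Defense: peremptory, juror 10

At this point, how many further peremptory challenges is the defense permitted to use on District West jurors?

1

Defense peremptories so far: #31, #27, #10 — 3 of 5 used, 2 left overall.
Against District West: #10 — 1 used; per-district cap 2 leaves 1.
Binding limit: min(2, 1) = 1.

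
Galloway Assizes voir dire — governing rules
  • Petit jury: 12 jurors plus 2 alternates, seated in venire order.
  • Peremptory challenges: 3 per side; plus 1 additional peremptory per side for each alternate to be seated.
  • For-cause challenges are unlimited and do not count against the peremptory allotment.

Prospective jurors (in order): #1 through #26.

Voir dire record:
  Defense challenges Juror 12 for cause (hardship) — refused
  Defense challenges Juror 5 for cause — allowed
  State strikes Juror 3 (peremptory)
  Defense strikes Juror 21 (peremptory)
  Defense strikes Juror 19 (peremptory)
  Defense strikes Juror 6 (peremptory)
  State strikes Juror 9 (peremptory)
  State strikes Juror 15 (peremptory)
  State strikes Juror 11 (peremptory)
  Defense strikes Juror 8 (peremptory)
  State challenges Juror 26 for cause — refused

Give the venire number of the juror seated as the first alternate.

Removed: #3, #5, #6, #8, #9, #11, #15, #19, #21. (#12, #26 stay — for-cause denied.)
Filling seats in venire order through position 13: #1, #2, #4, #7, #10, #12, #13, #14, #16, #17, #18, #20, #22.
So alternate 1 is #22.

22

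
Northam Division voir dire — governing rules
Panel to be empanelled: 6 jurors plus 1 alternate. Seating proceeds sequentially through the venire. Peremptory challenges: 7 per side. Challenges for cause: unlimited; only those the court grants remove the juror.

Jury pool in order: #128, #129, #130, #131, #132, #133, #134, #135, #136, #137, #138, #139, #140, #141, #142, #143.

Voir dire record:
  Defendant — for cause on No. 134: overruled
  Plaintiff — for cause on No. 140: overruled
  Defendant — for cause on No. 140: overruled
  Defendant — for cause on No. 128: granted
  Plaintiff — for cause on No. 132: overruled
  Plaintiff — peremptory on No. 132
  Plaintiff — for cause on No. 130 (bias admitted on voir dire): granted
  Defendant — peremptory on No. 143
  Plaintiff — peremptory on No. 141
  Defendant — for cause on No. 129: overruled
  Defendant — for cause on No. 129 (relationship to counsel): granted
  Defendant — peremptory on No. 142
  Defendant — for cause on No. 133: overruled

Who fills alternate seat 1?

138

Removed: #128, #129, #130, #132, #141, #142, #143. (#133, #134, #140 stay — for-cause denied.)
Seating in order: seats 1–6 → #131, #133, #134, #135, #136, #137; alternates → #138.
So alternate 1 is #138.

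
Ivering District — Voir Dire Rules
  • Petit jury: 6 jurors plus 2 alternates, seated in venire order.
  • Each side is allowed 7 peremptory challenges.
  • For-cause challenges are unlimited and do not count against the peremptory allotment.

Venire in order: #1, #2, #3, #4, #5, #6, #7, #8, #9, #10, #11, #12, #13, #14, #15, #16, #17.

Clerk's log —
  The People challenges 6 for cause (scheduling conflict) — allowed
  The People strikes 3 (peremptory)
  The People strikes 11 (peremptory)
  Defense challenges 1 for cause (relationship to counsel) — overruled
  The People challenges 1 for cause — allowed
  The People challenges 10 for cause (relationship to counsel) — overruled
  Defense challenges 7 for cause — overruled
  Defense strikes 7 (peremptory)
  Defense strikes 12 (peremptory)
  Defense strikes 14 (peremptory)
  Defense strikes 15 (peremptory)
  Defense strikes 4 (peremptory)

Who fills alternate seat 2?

17

Removed: #1, #3, #4, #6, #7, #11, #12, #14, #15. (#10 stays — for-cause denied.)
Filling seats in venire order through position 8: #2, #5, #8, #9, #10, #13, #16, #17.
So alternate 2 is #17.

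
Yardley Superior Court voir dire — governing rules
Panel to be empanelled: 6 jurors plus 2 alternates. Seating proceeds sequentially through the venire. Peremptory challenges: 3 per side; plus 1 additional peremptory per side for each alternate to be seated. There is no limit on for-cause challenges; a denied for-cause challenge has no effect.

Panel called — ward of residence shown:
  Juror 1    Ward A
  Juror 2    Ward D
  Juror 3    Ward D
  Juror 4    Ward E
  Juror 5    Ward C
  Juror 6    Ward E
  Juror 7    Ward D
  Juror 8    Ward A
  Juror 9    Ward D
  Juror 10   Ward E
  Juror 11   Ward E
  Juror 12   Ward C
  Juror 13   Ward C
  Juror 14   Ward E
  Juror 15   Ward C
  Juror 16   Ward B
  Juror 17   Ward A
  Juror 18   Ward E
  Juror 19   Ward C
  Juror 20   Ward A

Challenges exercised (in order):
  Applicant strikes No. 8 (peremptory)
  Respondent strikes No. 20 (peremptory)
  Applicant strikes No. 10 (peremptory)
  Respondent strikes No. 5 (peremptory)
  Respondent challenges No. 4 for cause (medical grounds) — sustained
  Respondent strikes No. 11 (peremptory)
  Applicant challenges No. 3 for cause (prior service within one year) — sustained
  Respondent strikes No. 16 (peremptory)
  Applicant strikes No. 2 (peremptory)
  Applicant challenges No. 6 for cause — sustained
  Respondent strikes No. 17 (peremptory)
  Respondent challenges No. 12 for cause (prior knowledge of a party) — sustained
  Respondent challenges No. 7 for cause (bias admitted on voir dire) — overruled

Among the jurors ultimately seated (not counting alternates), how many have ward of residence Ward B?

0

Removed: #2, #3, #4, #5, #6, #8, #10, #11, #12, #16, #17, #20.
Seated jurors 1–6: #1, #7, #9, #13, #14, #15 (alternates #18, #19 not counted).
None of those are in Ward B → 0.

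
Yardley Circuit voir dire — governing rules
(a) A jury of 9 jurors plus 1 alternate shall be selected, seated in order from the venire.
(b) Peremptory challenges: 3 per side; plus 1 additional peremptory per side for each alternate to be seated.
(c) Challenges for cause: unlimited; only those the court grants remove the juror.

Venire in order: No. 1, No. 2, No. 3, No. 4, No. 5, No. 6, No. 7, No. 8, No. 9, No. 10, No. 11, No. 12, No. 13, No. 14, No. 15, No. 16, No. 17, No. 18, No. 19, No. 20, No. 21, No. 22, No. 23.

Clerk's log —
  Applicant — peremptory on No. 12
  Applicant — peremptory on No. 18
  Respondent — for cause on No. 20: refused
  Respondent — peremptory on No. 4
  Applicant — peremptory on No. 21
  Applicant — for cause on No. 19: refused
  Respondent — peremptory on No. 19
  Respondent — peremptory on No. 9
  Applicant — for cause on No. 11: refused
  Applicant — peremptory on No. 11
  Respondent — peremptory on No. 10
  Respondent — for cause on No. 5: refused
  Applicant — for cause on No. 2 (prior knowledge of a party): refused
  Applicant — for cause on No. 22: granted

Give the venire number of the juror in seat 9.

Removed: #4, #9, #10, #11, #12, #18, #19, #21, #22. (#2, #5, #20 stay — for-cause denied.)
Seating in order: seats 1–9 → #1, #2, #3, #5, #6, #7, #8, #13, #14; alternates → #15.
So seat 9 is #14.

14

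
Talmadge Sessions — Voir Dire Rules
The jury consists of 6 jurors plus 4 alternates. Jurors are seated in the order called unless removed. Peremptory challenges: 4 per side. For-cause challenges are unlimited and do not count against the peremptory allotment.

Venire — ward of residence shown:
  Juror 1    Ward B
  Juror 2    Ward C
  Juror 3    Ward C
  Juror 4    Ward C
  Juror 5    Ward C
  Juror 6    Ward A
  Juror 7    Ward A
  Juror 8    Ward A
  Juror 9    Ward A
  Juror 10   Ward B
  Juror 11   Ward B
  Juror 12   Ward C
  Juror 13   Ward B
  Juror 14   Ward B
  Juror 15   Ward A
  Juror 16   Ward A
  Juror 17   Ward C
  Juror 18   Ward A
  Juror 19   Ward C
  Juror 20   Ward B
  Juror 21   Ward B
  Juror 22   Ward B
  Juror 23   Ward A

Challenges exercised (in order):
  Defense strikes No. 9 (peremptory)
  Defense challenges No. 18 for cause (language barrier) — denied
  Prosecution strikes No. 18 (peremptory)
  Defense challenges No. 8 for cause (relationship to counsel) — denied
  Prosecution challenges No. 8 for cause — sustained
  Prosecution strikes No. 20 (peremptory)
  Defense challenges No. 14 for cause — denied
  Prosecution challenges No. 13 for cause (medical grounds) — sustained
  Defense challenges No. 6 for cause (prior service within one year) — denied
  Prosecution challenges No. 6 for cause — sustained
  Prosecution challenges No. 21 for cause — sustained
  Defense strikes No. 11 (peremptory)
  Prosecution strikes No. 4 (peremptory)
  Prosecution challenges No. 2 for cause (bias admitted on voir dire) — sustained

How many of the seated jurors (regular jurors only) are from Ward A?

1

Removed: #2, #4, #6, #8, #9, #11, #13, #18, #20, #21.
Seated jurors 1–6: #1, #3, #5, #7, #10, #12 (alternates #14, #15, #16, #17 not counted).
Of those, in Ward A: #7 → 1.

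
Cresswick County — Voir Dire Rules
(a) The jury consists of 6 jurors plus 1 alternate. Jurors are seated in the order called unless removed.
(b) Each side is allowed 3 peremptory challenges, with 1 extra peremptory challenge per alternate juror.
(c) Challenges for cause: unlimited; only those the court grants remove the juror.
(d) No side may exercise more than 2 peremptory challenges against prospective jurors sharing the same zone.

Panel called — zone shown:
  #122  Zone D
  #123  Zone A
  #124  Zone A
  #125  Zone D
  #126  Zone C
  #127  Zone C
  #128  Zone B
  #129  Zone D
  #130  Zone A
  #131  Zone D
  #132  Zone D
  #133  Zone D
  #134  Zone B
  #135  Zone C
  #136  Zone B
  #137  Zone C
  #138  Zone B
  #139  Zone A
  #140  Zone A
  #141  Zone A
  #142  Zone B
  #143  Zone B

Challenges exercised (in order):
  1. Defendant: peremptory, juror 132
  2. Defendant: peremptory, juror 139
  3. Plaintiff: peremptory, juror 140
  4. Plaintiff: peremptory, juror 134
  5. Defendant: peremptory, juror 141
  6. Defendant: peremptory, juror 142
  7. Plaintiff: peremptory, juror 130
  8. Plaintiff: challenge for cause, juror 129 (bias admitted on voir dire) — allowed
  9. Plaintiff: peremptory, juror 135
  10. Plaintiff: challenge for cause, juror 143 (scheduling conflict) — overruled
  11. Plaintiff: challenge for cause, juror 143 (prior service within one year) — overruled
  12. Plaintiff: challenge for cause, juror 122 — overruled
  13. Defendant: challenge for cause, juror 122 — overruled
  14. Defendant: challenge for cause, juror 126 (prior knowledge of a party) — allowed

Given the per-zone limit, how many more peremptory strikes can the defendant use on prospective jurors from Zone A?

0

Defendant peremptories so far: #132, #139, #141, #142 — 4 of 4 used, 0 left overall.
Against Zone A: #139, #141 — 2 used; per-zone cap 2 leaves 0.
Binding limit: min(0, 0) = 0.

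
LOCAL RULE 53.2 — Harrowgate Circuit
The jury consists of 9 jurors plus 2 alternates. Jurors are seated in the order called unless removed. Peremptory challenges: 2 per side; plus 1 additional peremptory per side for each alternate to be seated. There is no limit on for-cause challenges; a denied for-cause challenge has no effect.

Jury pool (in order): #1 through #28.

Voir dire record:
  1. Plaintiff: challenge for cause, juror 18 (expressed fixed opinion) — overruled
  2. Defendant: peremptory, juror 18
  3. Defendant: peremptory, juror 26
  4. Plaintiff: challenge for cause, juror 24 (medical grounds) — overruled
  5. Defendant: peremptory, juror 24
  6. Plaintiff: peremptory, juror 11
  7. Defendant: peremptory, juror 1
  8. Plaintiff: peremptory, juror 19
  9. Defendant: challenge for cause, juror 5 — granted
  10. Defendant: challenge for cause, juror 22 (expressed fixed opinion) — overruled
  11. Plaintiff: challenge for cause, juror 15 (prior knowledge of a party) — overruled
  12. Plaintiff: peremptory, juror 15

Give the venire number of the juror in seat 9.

12

Removed: #1, #5, #11, #15, #18, #19, #24, #26. (#22 stays — for-cause denied.)
Seating in order: seats 1–9 → #2, #3, #4, #6, #7, #8, #9, #10, #12; alternates → #13, #14.
So seat 9 is #12.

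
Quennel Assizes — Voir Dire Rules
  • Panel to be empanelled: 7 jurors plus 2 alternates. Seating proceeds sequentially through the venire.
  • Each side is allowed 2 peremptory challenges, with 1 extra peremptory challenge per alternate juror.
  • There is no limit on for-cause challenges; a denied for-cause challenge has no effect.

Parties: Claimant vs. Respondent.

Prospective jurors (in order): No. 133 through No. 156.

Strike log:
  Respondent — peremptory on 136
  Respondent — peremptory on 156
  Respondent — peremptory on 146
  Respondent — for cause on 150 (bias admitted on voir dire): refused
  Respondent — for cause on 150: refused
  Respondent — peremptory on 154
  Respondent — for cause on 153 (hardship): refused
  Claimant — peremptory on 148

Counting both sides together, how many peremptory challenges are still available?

Claimant allotment: 2 base + 1 × 2 alternates = 4. Respondent allotment: 2 base + 1 × 2 alternates = 4.
Claimant peremptories used: #148 — 1.
Respondent peremptories used: #136, #156, #146, #154 — 4 (for-cause on #150, #150, #153 don't count).
Remaining: (4 − 1) + (4 − 4) = 3.

3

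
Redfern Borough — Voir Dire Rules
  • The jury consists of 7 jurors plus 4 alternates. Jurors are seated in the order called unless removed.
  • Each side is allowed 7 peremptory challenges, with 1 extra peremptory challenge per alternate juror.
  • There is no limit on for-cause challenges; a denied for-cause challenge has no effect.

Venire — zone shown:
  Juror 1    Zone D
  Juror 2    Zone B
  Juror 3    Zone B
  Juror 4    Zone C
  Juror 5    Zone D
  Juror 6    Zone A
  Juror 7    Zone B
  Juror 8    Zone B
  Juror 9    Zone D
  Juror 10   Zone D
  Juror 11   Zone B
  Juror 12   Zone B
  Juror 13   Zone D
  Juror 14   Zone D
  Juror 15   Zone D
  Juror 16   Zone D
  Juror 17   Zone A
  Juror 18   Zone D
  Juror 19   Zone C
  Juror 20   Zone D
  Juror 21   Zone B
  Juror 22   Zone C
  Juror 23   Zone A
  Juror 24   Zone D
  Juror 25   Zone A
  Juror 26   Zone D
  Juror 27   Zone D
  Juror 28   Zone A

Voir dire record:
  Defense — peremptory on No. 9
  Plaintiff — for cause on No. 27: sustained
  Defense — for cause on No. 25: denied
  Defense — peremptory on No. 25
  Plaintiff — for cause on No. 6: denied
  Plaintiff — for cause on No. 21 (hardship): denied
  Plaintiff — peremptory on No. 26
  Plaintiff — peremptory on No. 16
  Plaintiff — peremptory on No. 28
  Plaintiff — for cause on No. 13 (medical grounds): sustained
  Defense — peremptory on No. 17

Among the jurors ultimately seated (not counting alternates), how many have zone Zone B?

3

Removed: #9, #13, #16, #17, #25, #26, #27, #28.
Seated jurors 1–7: #1, #2, #3, #4, #5, #6, #7 (alternates #8, #10, #11, #12 not counted).
Of those, in Zone B: #2, #3, #7 → 3.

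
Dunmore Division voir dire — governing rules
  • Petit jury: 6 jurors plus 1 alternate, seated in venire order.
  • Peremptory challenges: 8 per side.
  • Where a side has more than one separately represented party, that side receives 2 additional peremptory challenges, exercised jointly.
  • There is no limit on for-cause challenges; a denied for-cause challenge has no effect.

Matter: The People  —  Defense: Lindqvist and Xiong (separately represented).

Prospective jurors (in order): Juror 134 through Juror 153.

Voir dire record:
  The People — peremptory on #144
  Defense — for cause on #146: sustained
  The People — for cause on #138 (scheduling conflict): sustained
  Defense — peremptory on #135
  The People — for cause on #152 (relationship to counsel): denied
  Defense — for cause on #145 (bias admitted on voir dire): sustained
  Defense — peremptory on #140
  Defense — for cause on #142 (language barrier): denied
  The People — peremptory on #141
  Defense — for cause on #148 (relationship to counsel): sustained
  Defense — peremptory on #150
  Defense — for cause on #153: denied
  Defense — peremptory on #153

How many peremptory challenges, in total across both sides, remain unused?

12

The People allotment: 8. Defense allotment: 8 base + 2 multi-party = 10.
The People peremptories used: #144, #141 — 2 (for-cause on #138, #152 don't count).
Defense peremptories used: #135, #140, #150, #153 — 4 (for-cause on #146, #145, #142, #148, #153 don't count).
Remaining: (8 − 2) + (10 − 4) = 12.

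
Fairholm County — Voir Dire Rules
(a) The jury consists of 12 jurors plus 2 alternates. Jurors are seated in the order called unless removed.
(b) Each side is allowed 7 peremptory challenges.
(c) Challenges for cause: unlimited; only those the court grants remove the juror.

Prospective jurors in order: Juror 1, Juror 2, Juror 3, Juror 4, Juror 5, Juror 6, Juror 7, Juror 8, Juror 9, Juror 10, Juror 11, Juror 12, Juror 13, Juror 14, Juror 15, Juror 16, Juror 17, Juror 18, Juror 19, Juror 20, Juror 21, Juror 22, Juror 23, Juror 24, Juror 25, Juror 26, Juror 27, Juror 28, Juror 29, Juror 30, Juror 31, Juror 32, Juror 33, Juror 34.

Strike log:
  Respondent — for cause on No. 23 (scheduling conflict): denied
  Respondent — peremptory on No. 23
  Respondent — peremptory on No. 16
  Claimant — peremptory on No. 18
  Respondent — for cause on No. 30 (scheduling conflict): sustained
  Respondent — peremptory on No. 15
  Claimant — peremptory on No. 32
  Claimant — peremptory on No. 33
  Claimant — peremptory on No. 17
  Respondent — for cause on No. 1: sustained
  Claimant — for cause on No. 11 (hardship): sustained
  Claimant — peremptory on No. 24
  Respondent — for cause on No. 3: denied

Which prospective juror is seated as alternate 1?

19

Removed: #1, #11, #15, #16, #17, #18, #23, #24, #30, #32, #33. (#3 stays — for-cause denied.)
Seating in order: seats 1–12 → #2, #3, #4, #5, #6, #7, #8, #9, #10, #12, #13, #14; alternates → #19, #20.
So alternate 1 is #19.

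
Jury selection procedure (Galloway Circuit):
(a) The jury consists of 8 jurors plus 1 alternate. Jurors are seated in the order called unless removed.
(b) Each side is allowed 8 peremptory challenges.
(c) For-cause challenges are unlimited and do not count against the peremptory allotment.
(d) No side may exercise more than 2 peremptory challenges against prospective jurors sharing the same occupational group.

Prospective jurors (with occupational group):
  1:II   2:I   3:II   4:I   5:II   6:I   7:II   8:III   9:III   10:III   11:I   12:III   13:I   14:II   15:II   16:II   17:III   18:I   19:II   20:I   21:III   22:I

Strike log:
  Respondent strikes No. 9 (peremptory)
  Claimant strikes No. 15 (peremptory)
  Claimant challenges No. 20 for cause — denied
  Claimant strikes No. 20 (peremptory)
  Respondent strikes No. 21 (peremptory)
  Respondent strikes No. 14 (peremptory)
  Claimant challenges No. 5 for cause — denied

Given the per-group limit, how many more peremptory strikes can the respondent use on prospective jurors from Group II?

Respondent peremptories so far: #9, #21, #14 — 3 of 8 used, 5 left overall.
Against Group II: #14 — 1 used; per-group cap 2 leaves 1.
Binding limit: min(5, 1) = 1.

1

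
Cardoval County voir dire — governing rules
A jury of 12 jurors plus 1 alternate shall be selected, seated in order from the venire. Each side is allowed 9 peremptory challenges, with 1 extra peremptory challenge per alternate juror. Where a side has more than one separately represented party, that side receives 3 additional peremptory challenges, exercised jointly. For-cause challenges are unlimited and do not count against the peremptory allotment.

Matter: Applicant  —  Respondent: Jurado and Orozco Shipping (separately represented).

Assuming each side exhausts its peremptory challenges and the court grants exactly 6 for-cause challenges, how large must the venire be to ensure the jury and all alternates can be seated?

Seats to fill: 12 + 1 alternates = 13.
Peremptories — Applicant: 9 + 1×1 = 10; Respondent: 9 + 1×1 + 3 = 13; total 23.
For-cause removals: 6.
Minimum venire: 13 + 23 + 6 = 42.

42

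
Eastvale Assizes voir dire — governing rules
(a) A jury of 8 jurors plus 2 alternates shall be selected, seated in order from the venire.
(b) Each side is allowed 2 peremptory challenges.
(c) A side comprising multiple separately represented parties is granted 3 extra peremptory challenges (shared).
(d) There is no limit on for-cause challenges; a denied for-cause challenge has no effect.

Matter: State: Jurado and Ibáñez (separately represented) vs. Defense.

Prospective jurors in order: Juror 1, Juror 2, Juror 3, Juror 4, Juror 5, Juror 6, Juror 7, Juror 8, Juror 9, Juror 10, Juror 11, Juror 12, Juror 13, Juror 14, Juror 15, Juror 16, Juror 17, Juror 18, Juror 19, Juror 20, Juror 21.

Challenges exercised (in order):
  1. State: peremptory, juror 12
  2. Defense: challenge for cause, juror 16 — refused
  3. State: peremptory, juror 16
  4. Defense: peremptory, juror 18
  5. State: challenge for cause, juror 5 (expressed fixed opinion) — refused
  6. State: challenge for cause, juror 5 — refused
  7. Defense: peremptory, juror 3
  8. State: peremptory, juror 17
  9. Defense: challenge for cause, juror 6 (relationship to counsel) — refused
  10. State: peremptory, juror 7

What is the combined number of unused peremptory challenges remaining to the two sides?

1

State allotment: 2 base + 3 multi-party = 5. Defense allotment: 2.
State peremptories used: #12, #16, #17, #7 — 4 (for-cause on #5, #5 don't count).
Defense peremptories used: #18, #3 — 2 (for-cause on #16, #6 don't count).
Remaining: (5 − 4) + (2 − 2) = 1.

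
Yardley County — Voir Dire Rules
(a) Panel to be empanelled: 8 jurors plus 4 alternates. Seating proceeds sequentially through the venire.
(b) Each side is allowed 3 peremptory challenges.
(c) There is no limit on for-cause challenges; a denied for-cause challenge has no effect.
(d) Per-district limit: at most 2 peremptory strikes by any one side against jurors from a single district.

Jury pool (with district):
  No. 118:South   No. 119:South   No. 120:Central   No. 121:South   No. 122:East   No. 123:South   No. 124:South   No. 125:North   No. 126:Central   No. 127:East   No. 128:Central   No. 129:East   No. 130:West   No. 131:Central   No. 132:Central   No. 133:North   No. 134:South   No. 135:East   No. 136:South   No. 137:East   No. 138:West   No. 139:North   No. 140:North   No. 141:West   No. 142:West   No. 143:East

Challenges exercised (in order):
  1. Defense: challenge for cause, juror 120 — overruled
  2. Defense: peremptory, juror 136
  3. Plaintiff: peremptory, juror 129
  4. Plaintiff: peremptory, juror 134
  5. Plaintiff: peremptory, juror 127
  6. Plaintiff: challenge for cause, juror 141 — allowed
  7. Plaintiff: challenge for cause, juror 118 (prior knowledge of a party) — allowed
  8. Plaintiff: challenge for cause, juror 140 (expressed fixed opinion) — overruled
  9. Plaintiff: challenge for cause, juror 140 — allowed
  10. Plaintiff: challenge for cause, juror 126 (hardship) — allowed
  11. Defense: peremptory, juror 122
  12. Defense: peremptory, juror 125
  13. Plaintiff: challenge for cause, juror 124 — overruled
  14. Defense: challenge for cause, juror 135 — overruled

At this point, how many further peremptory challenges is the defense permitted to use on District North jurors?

0

Defense peremptories so far: #136, #122, #125 — 3 of 3 used, 0 left overall.
Against District North: #125 — 1 used; per-district cap 2 leaves 1.
Binding limit: min(0, 1) = 0.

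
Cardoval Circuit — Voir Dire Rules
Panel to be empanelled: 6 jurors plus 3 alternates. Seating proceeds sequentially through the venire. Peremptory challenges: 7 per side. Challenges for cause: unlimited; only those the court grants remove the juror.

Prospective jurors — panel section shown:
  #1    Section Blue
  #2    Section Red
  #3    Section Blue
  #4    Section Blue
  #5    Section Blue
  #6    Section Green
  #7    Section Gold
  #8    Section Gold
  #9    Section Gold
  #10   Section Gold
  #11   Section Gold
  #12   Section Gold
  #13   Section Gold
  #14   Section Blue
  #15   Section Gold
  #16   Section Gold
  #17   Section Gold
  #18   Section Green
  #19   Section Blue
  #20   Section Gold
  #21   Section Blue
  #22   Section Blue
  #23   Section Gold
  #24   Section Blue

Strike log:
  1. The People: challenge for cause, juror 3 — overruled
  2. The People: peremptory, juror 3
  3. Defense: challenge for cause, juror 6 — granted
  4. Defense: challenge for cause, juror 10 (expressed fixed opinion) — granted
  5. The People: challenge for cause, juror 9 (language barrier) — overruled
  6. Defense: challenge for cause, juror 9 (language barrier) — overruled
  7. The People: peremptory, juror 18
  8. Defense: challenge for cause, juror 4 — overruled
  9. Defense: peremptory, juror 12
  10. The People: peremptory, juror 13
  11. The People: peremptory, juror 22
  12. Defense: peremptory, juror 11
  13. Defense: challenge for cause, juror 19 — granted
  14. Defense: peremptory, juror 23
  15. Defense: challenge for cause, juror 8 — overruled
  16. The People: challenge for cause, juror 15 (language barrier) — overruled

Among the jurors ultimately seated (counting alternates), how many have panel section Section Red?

Removed: #3, #6, #10, #11, #12, #13, #18, #19, #22, #23.
Seated (9 incl. alternates): #1, #2, #4, #5, #7, #8, #9, #14, #15.
Of those, in Section Red: #2 → 1.

1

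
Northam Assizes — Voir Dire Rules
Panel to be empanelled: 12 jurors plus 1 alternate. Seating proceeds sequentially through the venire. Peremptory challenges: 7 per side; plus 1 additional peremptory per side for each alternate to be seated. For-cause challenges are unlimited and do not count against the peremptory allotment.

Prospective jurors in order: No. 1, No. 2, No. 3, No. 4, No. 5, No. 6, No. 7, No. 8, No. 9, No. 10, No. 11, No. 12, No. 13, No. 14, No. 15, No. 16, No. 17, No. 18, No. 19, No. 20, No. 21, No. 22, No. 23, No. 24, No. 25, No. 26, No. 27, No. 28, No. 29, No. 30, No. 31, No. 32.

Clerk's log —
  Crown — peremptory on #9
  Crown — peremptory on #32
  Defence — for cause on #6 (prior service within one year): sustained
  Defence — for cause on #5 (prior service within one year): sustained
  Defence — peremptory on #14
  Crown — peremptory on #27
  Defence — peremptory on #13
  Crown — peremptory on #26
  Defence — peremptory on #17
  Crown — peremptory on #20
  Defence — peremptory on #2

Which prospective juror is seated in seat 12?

19

Removed: #2, #5, #6, #9, #13, #14, #17, #20, #26, #27, #32.
Filling seats in venire order through position 12: #1, #3, #4, #7, #8, #10, #11, #12, #15, #16, #18, #19.
So seat 12 is #19.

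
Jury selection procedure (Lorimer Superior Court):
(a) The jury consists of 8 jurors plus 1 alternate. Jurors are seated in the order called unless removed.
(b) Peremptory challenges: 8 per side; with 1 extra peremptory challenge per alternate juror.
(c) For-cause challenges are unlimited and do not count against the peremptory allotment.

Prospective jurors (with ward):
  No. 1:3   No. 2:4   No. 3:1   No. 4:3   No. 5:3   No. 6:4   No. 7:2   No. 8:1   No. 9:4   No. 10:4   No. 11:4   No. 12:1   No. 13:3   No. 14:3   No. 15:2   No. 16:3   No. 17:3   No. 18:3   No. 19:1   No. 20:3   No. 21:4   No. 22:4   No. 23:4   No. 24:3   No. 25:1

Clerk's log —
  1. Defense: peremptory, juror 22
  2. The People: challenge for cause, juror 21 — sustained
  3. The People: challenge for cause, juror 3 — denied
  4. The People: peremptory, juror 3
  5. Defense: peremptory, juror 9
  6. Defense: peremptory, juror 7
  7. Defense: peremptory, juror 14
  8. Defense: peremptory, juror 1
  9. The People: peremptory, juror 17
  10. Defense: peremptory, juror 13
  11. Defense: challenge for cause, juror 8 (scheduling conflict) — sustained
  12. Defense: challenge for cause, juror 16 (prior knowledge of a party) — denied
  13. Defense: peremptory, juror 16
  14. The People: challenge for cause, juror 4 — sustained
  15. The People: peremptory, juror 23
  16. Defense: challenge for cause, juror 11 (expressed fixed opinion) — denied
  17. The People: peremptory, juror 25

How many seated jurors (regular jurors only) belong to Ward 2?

Removed: #1, #3, #4, #7, #8, #9, #13, #14, #16, #17, #21, #22, #23, #25.
Seated jurors 1–8: #2, #5, #6, #10, #11, #12, #15, #18 (alternates #19 not counted).
Of those, in Ward 2: #15 → 1.

1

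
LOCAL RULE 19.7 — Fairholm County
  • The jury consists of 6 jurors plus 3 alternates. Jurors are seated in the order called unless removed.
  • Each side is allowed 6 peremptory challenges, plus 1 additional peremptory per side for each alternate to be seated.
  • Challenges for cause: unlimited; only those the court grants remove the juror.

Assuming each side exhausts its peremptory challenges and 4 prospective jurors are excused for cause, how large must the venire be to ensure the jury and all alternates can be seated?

31

Seats to fill: 6 + 3 alternates = 9.
Peremptories: 6 + 1×3 = 9 per side × 2 sides = 18.
For-cause removals: 4.
Minimum venire: 9 + 18 + 4 = 31.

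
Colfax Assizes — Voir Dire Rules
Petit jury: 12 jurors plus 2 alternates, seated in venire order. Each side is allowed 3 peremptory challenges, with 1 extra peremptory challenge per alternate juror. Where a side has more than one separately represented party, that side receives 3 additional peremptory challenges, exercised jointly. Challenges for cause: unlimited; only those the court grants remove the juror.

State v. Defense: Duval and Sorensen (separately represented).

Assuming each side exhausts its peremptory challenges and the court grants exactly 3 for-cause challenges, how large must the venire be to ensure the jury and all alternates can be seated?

Seats to fill: 12 + 2 alternates = 14.
Peremptories — State: 3 + 1×2 = 5; Defense: 3 + 1×2 + 3 = 8; total 13.
For-cause removals: 3.
Minimum venire: 14 + 13 + 3 = 30.

30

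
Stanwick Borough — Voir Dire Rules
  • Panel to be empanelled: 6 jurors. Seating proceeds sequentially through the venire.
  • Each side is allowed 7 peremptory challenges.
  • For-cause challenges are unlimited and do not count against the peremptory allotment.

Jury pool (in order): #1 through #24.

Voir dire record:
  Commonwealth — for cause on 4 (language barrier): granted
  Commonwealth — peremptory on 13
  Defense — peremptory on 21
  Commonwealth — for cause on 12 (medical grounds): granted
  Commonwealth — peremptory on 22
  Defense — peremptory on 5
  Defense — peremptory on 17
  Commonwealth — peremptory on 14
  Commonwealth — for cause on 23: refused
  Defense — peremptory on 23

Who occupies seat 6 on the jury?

8

Removed: #4, #5, #12, #13, #14, #17, #21, #22, #23.
Filling seats in venire order through position 6: #1, #2, #3, #6, #7, #8.
So seat 6 is #8.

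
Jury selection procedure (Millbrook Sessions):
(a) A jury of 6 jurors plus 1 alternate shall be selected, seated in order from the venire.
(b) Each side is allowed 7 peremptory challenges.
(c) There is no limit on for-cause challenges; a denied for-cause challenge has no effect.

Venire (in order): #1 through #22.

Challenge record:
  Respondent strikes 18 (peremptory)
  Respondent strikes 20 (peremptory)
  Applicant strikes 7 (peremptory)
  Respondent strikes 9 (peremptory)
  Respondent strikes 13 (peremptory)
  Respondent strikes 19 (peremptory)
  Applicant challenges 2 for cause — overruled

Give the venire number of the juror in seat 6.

6

Removed: #7, #9, #13, #18, #19, #20. (#2 stays — for-cause denied.)
Filling seats in venire order through position 6: #1, #2, #3, #4, #5, #6.
So seat 6 is #6.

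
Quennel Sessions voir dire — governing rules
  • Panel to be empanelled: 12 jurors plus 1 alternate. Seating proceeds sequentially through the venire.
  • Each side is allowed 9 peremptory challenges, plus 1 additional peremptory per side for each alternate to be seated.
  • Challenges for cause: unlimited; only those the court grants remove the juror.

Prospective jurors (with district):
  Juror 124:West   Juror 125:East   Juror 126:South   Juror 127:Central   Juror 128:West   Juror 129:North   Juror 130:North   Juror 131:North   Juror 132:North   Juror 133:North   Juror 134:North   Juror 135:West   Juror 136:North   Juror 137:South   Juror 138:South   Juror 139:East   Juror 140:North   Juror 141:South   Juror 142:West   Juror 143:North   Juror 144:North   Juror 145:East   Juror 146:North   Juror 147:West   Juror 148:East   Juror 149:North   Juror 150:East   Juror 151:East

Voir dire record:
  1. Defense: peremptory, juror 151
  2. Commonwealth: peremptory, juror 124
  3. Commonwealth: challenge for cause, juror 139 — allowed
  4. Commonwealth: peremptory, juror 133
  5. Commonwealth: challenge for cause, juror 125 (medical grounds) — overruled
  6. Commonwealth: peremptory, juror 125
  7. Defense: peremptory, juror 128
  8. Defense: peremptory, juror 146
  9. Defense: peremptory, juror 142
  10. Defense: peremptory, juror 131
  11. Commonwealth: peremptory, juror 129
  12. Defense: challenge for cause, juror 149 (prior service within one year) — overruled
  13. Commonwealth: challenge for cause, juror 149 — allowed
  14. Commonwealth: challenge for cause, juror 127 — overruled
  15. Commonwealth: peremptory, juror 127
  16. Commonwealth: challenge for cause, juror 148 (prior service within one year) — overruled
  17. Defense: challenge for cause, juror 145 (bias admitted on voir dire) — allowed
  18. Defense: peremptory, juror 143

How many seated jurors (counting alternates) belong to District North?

Removed: #124, #125, #127, #128, #129, #131, #133, #139, #142, #143, #145, #146, #149, #151.
Seated (13 incl. alternates): #126, #130, #132, #134, #135, #136, #137, #138, #140, #141, #144, #147, #148.
Of those, in District North: #130, #132, #134, #136, #140, #144 → 6.

6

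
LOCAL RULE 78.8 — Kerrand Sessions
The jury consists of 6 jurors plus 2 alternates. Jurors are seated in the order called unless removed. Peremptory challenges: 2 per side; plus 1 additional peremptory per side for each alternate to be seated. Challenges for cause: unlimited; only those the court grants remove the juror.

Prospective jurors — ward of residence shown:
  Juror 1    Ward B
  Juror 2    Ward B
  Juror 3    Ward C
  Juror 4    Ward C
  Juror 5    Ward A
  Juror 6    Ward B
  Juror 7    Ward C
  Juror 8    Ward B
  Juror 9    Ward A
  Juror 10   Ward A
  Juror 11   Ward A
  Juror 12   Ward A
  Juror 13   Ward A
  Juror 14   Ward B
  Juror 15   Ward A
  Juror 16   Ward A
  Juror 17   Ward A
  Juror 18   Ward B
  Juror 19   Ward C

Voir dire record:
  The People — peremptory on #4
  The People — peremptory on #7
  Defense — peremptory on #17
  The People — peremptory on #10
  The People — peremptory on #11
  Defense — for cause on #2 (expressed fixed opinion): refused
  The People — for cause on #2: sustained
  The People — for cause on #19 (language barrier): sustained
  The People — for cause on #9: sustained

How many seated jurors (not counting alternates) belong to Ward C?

1

Removed: #2, #4, #7, #9, #10, #11, #17, #19.
Seated jurors 1–6: #1, #3, #5, #6, #8, #12 (alternates #13, #14 not counted).
Of those, in Ward C: #3 → 1.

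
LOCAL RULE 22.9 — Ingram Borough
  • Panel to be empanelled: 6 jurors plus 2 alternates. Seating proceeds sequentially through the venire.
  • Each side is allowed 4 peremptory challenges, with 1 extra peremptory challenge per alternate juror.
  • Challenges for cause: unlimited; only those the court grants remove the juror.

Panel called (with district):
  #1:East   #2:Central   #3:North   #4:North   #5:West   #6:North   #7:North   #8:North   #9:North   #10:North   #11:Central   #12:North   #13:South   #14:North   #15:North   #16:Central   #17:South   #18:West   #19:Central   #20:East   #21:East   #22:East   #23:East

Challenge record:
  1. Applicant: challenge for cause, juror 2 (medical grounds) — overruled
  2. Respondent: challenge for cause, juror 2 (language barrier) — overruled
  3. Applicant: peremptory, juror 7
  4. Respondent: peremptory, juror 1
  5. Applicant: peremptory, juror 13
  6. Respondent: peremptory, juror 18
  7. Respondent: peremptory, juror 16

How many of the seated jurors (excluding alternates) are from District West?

Removed: #1, #7, #13, #16, #18.
Seated jurors 1–6: #2, #3, #4, #5, #6, #8 (alternates #9, #10 not counted).
Of those, in District West: #5 → 1.

1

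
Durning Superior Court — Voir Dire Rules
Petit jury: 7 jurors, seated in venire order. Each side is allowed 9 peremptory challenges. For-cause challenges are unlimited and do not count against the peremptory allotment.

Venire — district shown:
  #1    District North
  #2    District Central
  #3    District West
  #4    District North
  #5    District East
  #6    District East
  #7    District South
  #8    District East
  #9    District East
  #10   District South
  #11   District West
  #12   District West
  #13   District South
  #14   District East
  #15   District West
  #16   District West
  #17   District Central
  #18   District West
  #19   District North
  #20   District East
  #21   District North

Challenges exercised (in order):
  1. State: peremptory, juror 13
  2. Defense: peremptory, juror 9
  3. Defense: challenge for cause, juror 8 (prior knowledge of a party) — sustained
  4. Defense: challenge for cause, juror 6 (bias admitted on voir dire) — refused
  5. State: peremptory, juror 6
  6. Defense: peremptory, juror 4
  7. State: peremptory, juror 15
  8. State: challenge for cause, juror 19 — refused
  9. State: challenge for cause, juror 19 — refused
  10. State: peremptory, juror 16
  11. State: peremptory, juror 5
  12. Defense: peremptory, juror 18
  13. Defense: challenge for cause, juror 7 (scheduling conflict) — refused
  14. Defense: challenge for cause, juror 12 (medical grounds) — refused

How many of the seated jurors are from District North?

1

Removed: #4, #5, #6, #8, #9, #13, #15, #16, #18.
Seated jurors 1–7: #1, #2, #3, #7, #10, #11, #12.
Of those, in District North: #1 → 1.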